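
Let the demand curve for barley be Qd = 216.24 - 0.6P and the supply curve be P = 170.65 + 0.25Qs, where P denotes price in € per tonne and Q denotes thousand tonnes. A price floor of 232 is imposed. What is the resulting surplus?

Surplus = 168.36

Solving each curve for Q: Qs = -682.6 + 4P.
At P = 232: Qd = 77.04 and Qs = 245.4.
Surplus = Qs - Qd = 245.4 - 77.04 = 168.36.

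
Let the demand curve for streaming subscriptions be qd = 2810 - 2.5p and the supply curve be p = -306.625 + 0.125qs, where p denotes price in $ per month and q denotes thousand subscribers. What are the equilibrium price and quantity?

p* = 34, q* = 2725

Inverting to quantity form: qs = 2453 + 8p.
The market clears where 2810 - 2.5p = 2453 + 8p. Rearranging, 10.5p = 357, hence p* = 34.
Substitute back: q* = 2810 - 2.5(34) = 2725.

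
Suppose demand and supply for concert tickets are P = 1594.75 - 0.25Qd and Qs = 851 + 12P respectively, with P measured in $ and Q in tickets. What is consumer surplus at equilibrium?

Rewriting in direct form: Qd = 6379 - 4P.
At equilibrium Qd = Qs, so 6379 - 4P = 851 + 12P; collecting terms, 5528 = 16P and P* = 345.5.
Plugging P* into demand: Q* = 6379 - 4(345.5) = 4997.
Demand choke price (Qd = 0): P = 6379/4 = 1594.75. Consumer surplus = ½ × (1594.75 - 345.5) × 4997 = 3121251.125.

Consumer surplus = 3121251.125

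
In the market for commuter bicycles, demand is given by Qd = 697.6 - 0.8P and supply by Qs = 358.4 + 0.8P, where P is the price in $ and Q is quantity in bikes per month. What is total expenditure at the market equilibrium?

At equilibrium Qd = Qs, so 697.6 - 0.8P = 358.4 + 0.8P; collecting terms, 339.2 = 1.6P and P* = 212.
From the demand curve, Q* = 697.6 - 0.8(212) = 528.
Total expenditure = P* × Q* = 212 × 528 = 111936.

Total expenditure = 111936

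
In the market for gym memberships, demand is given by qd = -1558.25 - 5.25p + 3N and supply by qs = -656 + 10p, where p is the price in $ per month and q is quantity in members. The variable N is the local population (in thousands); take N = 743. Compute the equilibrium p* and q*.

With N = 743, demand is qd = 670.75 - 5.25p.
The market clears where 670.75 - 5.25p = -656 + 10p. Rearranging, 15.25p = 1326.75, hence p* = 87.
Substitute back: q* = 670.75 - 5.25(87) = 214.

p* = 87, q* = 214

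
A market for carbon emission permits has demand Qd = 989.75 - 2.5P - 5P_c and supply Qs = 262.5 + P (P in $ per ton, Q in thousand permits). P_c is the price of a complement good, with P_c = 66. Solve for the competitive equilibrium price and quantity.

P* = 113.5, Q* = 376

With P_c = 66, demand is Qd = 659.75 - 2.5P.
At equilibrium Qd = Qs, so 659.75 - 2.5P = 262.5 + P; collecting terms, 397.25 = 3.5P and P* = 113.5.
Substitute back: Q* = 659.75 - 2.5(113.5) = 376.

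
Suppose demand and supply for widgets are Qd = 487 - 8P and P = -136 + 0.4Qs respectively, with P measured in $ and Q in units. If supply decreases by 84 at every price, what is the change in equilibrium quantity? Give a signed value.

Inverting to quantity form: Qs = 340 + 2.5P.
Equating demand and supply, 487 - 8P = 340 + 2.5P gives 10.5P = 147, so P* = 14.
Plugging P* into demand: Q* = 487 - 8(14) = 375.
After the shift, supply is Qs = 256 + 2.5P.
New equilibrium: 231 = 10.5P, so P = 22 and Q = 311.
ΔQ = 311 - 375 = -64.

ΔQ = -64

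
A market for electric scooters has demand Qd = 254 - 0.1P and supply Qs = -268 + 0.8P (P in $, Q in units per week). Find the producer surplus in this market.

Producer surplus = 24010

At equilibrium Qd = Qs, so 254 - 0.1P = -268 + 0.8P; collecting terms, 522 = 0.9P and P* = 580.
Then Q* = 254 - 0.1(580) = 196.
Supply choke price (Qs = 0): P = 335. Producer surplus = ½ × (580 - 335) × 196 = 24010.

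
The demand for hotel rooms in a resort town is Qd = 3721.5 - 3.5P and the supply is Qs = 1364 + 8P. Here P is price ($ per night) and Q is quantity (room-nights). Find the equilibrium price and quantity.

Equating demand and supply, 3721.5 - 3.5P = 1364 + 8P gives 11.5P = 2357.5, so P* = 205.
Plugging P* into demand: Q* = 3721.5 - 3.5(205) = 3004.

P* = 205, Q* = 3004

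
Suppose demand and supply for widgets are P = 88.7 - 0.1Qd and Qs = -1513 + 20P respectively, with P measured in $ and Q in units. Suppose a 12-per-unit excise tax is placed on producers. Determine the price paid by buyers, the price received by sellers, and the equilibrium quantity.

P_b = 88, P_s = 76, Q = 7

Inverting to quantity form: Qd = 887 - 10P.
With a tax of 12 on producers, they supply based on the net price P_s = P_b - 12, so Qs = -1753 + 20P_b.
Equate demand and the shifted supply: 887 - 10P_b = -1753 + 20P_b, giving 30P_b = 2640, so P_b = 88.
So P_s = 76 and the quantity traded is Q = 887 - 10(88) = 7.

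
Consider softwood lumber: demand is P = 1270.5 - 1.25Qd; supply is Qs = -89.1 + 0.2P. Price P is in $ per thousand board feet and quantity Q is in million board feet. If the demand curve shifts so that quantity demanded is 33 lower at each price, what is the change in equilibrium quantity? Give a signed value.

Rewriting in direct form: Qd = 1016.4 - 0.8P.
Set Qd = Qs: 1016.4 - 0.8P = -89.1 + 0.2P, so 1105.5 = P and P* = 1105.5.
Plugging P* into demand: Q* = 1016.4 - 0.8(1105.5) = 132.
After the shift, demand is Qd = 983.4 - 0.8P.
Re-solving, P = 1072.5 gives P = 1072.5 and Q = 125.4.
ΔQ = 125.4 - 132 = -6.6.

ΔQ = -6.6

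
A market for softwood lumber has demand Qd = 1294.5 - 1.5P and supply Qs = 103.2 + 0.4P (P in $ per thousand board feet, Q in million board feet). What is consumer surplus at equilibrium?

Equating demand and supply, 1294.5 - 1.5P = 103.2 + 0.4P gives 1.9P = 1191.3, so P* = 627.
From the demand curve, Q* = 1294.5 - 1.5(627) = 354.
Demand choke price (Qd = 0): P = 1294.5/1.5 = 863. Consumer surplus = ½ × (863 - 627) × 354 = 41772.

Consumer surplus = 41772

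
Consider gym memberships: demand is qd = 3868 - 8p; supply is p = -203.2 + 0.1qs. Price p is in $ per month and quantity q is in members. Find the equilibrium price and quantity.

Solving each curve for q: qs = 2032 + 10p.
Equating demand and supply, 3868 - 8p = 2032 + 10p gives 18p = 1836, so p* = 102.
Then q* = 3868 - 8(102) = 3052.

p* = 102, q* = 3052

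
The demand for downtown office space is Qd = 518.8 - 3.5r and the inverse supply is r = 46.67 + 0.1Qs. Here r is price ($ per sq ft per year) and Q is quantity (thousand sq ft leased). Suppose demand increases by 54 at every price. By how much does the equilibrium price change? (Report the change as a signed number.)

Δr = 4

Inverting to quantity form: Qs = -466.7 + 10r.
At equilibrium Qd = Qs, so 518.8 - 3.5r = -466.7 + 10r; collecting terms, 985.5 = 13.5r and r* = 73.
From the demand curve, Q* = 518.8 - 3.5(73) = 263.3.
After the shift, demand is Qd = 572.8 - 3.5r.
New equilibrium: 1039.5 = 13.5r, so r = 77 and Q = 303.3.
Δr = 77 - 73 = 4.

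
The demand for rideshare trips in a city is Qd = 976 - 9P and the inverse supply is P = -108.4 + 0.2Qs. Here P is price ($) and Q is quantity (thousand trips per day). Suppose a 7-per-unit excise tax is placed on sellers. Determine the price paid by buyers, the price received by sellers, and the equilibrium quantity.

P_b = 33.5, P_s = 26.5, Q = 674.5

Rewriting in direct form: Qs = 542 + 5P.
With a tax of 7 on sellers, they supply based on the net price P_s = P_b - 7, so Qs = 507 + 5P_b.
Equate demand and the shifted supply: 976 - 9P_b = 507 + 5P_b, giving 14P_b = 469, so P_b = 33.5.
So P_s = 26.5 and the quantity traded is Q = 976 - 9(33.5) = 674.5.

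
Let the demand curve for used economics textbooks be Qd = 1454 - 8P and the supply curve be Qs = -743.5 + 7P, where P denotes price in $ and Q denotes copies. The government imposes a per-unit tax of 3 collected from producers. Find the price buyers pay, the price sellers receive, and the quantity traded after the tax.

P_b = 147.9, P_s = 144.9, Q = 270.8

Producers keep P_s = P_b - 3 per unit, so supply in terms of the buyer price is Qs = -764.5 + 7P_b.
Market clearing requires 1454 - 8P_b = -764.5 + 7P_b; hence 2218.5 = 15P_b and P_b = 147.9.
Then P_s = 147.9 - 3 = 144.9 and Q = 1454 - 8(147.9) = 270.8.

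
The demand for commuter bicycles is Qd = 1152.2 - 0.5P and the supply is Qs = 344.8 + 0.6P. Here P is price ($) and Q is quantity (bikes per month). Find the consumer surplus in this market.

Consumer surplus = 616539.04

At equilibrium Qd = Qs, so 1152.2 - 0.5P = 344.8 + 0.6P; collecting terms, 807.4 = 1.1P and P* = 734.
Plugging P* into demand: Q* = 1152.2 - 0.5(734) = 785.2.
Demand choke price (Qd = 0): P = 1152.2/0.5 = 2304.4. Consumer surplus = ½ × (2304.4 - 734) × 785.2 = 616539.04.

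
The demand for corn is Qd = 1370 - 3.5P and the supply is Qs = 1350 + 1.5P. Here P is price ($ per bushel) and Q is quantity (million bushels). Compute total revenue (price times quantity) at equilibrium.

At equilibrium Qd = Qs, so 1370 - 3.5P = 1350 + 1.5P; collecting terms, 20 = 5P and P* = 4.
Then Q* = 1370 - 3.5(4) = 1356.
Total revenue = P* × Q* = 4 × 1356 = 5424.

Total revenue = 5424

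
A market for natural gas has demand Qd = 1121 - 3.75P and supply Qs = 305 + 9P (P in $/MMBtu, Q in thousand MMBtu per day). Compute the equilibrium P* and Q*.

P* = 64, Q* = 881

Equating demand and supply, 1121 - 3.75P = 305 + 9P gives 12.75P = 816, so P* = 64.
Substitute back: Q* = 1121 - 3.75(64) = 881.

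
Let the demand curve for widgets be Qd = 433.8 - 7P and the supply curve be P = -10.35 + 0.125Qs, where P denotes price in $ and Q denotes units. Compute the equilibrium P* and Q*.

P* = 23.4, Q* = 270

Rewriting in direct form: Qs = 82.8 + 8P.
Equating demand and supply, 433.8 - 7P = 82.8 + 8P gives 15P = 351, so P* = 23.4.
Substitute back: Q* = 433.8 - 7(23.4) = 270.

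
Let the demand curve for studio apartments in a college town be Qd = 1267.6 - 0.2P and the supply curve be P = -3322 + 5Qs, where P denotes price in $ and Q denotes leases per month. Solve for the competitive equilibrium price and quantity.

P* = 1508, Q* = 966

Inverting to quantity form: Qs = 664.4 + 0.2P.
Set Qd = Qs: 1267.6 - 0.2P = 664.4 + 0.2P, so 603.2 = 0.4P and P* = 1508.
Substitute back: Q* = 1267.6 - 0.2(1508) = 966.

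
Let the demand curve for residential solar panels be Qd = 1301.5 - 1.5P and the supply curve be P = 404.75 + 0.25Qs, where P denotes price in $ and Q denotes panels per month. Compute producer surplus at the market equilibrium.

In direct form, Qs = -1619 + 4P.
Set Qd = Qs: 1301.5 - 1.5P = -1619 + 4P, so 2920.5 = 5.5P and P* = 531.
Plugging P* into demand: Q* = 1301.5 - 1.5(531) = 505.
Supply choke price (Qs = 0): P = 404.75. Producer surplus = ½ × (531 - 404.75) × 505 = 31878.125.

Producer surplus = 31878.125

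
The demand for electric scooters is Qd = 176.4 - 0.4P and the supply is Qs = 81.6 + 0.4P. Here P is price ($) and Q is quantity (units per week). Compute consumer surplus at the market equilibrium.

Equating demand and supply, 176.4 - 0.4P = 81.6 + 0.4P gives 0.8P = 94.8, so P* = 118.5.
Plugging P* into demand: Q* = 176.4 - 0.4(118.5) = 129.
Demand choke price (Qd = 0): P = 176.4/0.4 = 441. Consumer surplus = ½ × (441 - 118.5) × 129 = 20801.25.

Consumer surplus = 20801.25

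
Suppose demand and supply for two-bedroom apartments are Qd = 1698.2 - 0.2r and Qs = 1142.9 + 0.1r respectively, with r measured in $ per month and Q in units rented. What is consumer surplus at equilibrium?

Consumer surplus = 4408960

Set Qd = Qs: 1698.2 - 0.2r = 1142.9 + 0.1r, so 555.3 = 0.3r and r* = 1851.
Plugging r* into demand: Q* = 1698.2 - 0.2(1851) = 1328.
Demand choke price (Qd = 0): r = 1698.2/0.2 = 8491. Consumer surplus = ½ × (8491 - 1851) × 1328 = 4408960.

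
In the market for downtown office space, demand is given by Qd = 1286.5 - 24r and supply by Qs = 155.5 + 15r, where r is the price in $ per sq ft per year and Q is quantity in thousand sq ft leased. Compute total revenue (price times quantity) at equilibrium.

At equilibrium Qd = Qs, so 1286.5 - 24r = 155.5 + 15r; collecting terms, 1131 = 39r and r* = 29.
Then Q* = 1286.5 - 24(29) = 590.5.
Total revenue = r* × Q* = 29 × 590.5 = 17124.5.

Total revenue = 17124.5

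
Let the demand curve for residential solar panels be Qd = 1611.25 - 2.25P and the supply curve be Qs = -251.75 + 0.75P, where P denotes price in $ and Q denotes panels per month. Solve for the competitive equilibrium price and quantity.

Set Qd = Qs: 1611.25 - 2.25P = -251.75 + 0.75P, so 1863 = 3P and P* = 621.
From the demand curve, Q* = 1611.25 - 2.25(621) = 214.

P* = 621, Q* = 214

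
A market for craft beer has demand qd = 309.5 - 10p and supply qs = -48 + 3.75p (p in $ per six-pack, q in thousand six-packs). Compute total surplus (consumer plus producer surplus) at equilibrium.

Total surplus = 449.2125

The market clears where 309.5 - 10p = -48 + 3.75p. Rearranging, 13.75p = 357.5, hence p* = 26.
Substitute back: q* = 309.5 - 10(26) = 49.5.
Demand choke price = 30.95; supply choke price = 12.8. CS = ½(30.95 - 26)(49.5) = 122.5125; PS = ½(26 - 12.8)(49.5) = 326.7. Total surplus = 449.2125.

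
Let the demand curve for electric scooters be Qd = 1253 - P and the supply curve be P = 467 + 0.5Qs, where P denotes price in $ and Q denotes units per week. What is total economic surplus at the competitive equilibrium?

Rewriting in direct form: Qs = -934 + 2P.
Equating demand and supply, 1253 - P = -934 + 2P gives 3P = 2187, so P* = 729.
Plugging P* into demand: Q* = 1253 - 729 = 524.
Demand choke price = 1253; supply choke price = 467. CS = ½(1253 - 729)(524) = 137288; PS = ½(729 - 467)(524) = 68644. Total surplus = 205932.

Total surplus = 205932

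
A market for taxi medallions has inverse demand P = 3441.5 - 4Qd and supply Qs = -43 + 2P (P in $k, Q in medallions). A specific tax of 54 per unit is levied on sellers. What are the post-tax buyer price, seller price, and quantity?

P_b = 449.5, P_s = 395.5, Q = 748

Rewriting in direct form: Qd = 860.375 - 0.25P.
Sellers keep P_s = P_b - 54 per unit, so supply in terms of the buyer price is Qs = -151 + 2P_b.
Market clearing requires 860.375 - 0.25P_b = -151 + 2P_b; hence 1011.375 = 2.25P_b and P_b = 449.5.
So P_s = 395.5 and the quantity traded is Q = 860.375 - 0.25(449.5) = 748.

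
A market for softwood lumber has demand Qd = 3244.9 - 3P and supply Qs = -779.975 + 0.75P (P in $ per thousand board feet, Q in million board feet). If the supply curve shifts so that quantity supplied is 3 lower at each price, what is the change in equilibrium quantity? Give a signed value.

ΔQ = -2.4

The market clears where 3244.9 - 3P = -779.975 + 0.75P. Rearranging, 3.75P = 4024.875, hence P* = 1073.3.
From the demand curve, Q* = 3244.9 - 3(1073.3) = 25.
After the shift, supply is Qs = -782.975 + 0.75P.
Re-solving, 3.75P = 4027.875 gives P = 1074.1 and Q = 22.6.
ΔQ = 22.6 - 25 = -2.4.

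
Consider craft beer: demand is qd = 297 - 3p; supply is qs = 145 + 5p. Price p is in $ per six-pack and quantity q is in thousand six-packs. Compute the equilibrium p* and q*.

Set qd = qs: 297 - 3p = 145 + 5p, so 152 = 8p and p* = 19.
Plugging p* into demand: q* = 297 - 3(19) = 240.

p* = 19, q* = 240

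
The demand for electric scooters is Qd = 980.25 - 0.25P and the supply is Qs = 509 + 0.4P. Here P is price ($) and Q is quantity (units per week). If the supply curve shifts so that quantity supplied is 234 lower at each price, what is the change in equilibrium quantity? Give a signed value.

Equating demand and supply, 980.25 - 0.25P = 509 + 0.4P gives 0.65P = 471.25, so P* = 725.
Then Q* = 980.25 - 0.25(725) = 799.
After the shift, supply is Qs = 275 + 0.4P.
The new intersection has 705.25 = 0.65P, i.e. P = 1085, Q = 709.
ΔQ = 709 - 799 = -90.

ΔQ = -90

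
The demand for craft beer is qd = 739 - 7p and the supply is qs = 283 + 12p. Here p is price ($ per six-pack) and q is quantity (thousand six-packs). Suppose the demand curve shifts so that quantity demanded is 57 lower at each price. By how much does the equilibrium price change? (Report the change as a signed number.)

Δp = -3

Equating demand and supply, 739 - 7p = 283 + 12p gives 19p = 456, so p* = 24.
From the demand curve, q* = 739 - 7(24) = 571.
After the shift, demand is qd = 682 - 7p.
Re-solving, 19p = 399 gives p = 21 and q = 535.
Δp = 21 - 24 = -3.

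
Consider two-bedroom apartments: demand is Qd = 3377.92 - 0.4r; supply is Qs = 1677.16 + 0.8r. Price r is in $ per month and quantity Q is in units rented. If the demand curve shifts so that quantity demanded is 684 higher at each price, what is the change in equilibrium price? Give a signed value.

Δr = 570

Set Qd = Qs: 3377.92 - 0.4r = 1677.16 + 0.8r, so 1700.76 = 1.2r and r* = 1417.3.
Plugging r* into demand: Q* = 3377.92 - 0.4(1417.3) = 2811.
After the shift, demand is Qd = 4061.92 - 0.4r.
The new intersection has 2384.76 = 1.2r, i.e. r = 1987.3, Q = 3267.
Δr = 1987.3 - 1417.3 = 570.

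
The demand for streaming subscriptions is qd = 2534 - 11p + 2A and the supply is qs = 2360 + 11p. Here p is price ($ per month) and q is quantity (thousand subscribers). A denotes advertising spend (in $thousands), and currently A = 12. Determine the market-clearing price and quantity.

With A = 12, demand is qd = 2558 - 11p.
Set qd = qs: 2558 - 11p = 2360 + 11p, so 198 = 22p and p* = 9.
From the demand curve, q* = 2558 - 11(9) = 2459.

p* = 9, q* = 2459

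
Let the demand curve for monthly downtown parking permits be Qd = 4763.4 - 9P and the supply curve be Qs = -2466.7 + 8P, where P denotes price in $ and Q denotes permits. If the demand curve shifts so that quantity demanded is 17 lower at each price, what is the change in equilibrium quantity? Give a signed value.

ΔQ = -8

At equilibrium Qd = Qs, so 4763.4 - 9P = -2466.7 + 8P; collecting terms, 7230.1 = 17P and P* = 425.3.
Plugging P* into demand: Q* = 4763.4 - 9(425.3) = 935.7.
After the shift, demand is Qd = 4746.4 - 9P.
Re-solving, 17P = 7213.1 gives P = 424.3 and Q = 927.7.
ΔQ = 927.7 - 935.7 = -8.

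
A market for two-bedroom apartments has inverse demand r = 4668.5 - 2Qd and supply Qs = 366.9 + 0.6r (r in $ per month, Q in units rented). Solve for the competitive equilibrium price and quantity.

Inverting to quantity form: Qd = 2334.25 - 0.5r.
At equilibrium Qd = Qs, so 2334.25 - 0.5r = 366.9 + 0.6r; collecting terms, 1967.35 = 1.1r and r* = 1788.5.
Substitute back: Q* = 2334.25 - 0.5(1788.5) = 1440.

r* = 1788.5, Q* = 1440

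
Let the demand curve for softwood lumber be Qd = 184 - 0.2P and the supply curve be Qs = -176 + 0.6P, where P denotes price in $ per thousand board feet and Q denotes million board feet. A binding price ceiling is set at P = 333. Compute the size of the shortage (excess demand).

Shortage = 93.6

At P = 333: Qd = 117.4 and Qs = 23.8.
Shortage = Qd - Qs = 117.4 - 23.8 = 93.6.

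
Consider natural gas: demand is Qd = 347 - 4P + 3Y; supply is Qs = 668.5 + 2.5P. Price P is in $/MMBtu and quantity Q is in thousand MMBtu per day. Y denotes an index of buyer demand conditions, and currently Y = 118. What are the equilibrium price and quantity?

With Y = 118, demand is Qd = 701 - 4P.
Set Qd = Qs: 701 - 4P = 668.5 + 2.5P, so 32.5 = 6.5P and P* = 5.
Substitute back: Q* = 701 - 4(5) = 681.

P* = 5, Q* = 681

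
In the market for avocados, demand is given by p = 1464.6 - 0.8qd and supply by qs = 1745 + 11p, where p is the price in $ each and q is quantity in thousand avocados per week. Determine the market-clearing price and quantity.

In direct form, qd = 1830.75 - 1.25p.
Set qd = qs: 1830.75 - 1.25p = 1745 + 11p, so 85.75 = 12.25p and p* = 7.
From the demand curve, q* = 1830.75 - 1.25(7) = 1822.

p* = 7, q* = 1822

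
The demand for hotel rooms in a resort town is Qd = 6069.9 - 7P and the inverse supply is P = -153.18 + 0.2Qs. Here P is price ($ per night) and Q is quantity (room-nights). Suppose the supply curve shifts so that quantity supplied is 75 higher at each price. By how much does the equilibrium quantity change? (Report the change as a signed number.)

ΔQ = 43.75

Rewriting in direct form: Qs = 765.9 + 5P.
Equating demand and supply, 6069.9 - 7P = 765.9 + 5P gives 12P = 5304, so P* = 442.
From the demand curve, Q* = 6069.9 - 7(442) = 2975.9.
After the shift, supply is Qs = 840.9 + 5P.
Re-solving, 12P = 5229 gives P = 435.75 and Q = 3019.65.
ΔQ = 3019.65 - 2975.9 = 43.75.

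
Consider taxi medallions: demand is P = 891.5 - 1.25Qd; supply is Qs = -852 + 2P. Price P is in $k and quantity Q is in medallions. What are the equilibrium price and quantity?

P* = 559, Q* = 266

Solving each curve for Q: Qd = 713.2 - 0.8P.
Set Qd = Qs: 713.2 - 0.8P = -852 + 2P, so 1565.2 = 2.8P and P* = 559.
Substitute back: Q* = 713.2 - 0.8(559) = 266.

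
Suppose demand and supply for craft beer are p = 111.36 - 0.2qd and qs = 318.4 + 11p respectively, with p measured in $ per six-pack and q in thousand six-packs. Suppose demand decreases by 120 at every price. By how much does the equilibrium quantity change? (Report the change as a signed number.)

Solving each curve for q: qd = 556.8 - 5p.
At equilibrium qd = qs, so 556.8 - 5p = 318.4 + 11p; collecting terms, 238.4 = 16p and p* = 14.9.
From the demand curve, q* = 556.8 - 5(14.9) = 482.3.
After the shift, demand is qd = 436.8 - 5p.
The new intersection has 118.4 = 16p, i.e. p = 7.4, q = 399.8.
Δq = 399.8 - 482.3 = -82.5.

Δq = -82.5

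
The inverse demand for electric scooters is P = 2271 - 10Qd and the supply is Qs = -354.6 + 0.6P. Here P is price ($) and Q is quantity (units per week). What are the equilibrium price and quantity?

Rewriting in direct form: Qd = 227.1 - 0.1P.
Set Qd = Qs: 227.1 - 0.1P = -354.6 + 0.6P, so 581.7 = 0.7P and P* = 831.
Plugging P* into demand: Q* = 227.1 - 0.1(831) = 144.

P* = 831, Q* = 144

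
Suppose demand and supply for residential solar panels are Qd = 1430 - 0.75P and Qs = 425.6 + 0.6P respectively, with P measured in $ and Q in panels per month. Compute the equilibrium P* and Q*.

The market clears where 1430 - 0.75P = 425.6 + 0.6P. Rearranging, 1.35P = 1004.4, hence P* = 744.
Then Q* = 1430 - 0.75(744) = 872.

P* = 744, Q* = 872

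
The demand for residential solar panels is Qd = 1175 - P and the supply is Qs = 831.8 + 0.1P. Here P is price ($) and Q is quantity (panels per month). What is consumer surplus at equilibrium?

Equating demand and supply, 1175 - P = 831.8 + 0.1P gives 1.1P = 343.2, so P* = 312.
Substitute back: Q* = 1175 - 312 = 863.
Demand choke price (Qd = 0): P = 1175. Consumer surplus = ½ × (1175 - 312) × 863 = 372384.5.

Consumer surplus = 372384.5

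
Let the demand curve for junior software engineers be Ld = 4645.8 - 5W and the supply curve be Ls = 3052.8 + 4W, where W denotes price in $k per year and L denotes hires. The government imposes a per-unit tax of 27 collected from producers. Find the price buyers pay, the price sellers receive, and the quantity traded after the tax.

With a tax of 27 on producers, they supply based on the net price W_s = W_b - 27, so Ls = 2944.8 + 4W_b.
Market clearing requires 4645.8 - 5W_b = 2944.8 + 4W_b; hence 1701 = 9W_b and W_b = 189.
Then W_s = 189 - 27 = 162 and L = 4645.8 - 5(189) = 3700.8.

W_b = 189, W_s = 162, L = 3700.8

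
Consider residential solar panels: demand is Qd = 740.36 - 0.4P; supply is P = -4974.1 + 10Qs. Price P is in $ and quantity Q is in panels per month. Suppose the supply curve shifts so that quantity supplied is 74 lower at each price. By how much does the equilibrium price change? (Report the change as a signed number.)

Rewriting in direct form: Qs = 497.41 + 0.1P.
The market clears where 740.36 - 0.4P = 497.41 + 0.1P. Rearranging, 0.5P = 242.95, hence P* = 485.9.
Plugging P* into demand: Q* = 740.36 - 0.4(485.9) = 546.
After the shift, supply is Qs = 423.41 + 0.1P.
The new intersection has 316.95 = 0.5P, i.e. P = 633.9, Q = 486.8.
ΔP = 633.9 - 485.9 = 148.

ΔP = 148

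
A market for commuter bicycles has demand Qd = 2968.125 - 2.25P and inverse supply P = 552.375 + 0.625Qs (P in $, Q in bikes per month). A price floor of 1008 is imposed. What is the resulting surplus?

Surplus = 28.875

In direct form, Qs = -883.8 + 1.6P.
With P fixed at 1008, quantity demanded is 700.125 and quantity supplied is 729.
Surplus = Qs - Qd = 729 - 700.125 = 28.875.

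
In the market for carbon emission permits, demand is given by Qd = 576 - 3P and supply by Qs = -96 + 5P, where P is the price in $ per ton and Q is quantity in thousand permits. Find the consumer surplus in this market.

At equilibrium Qd = Qs, so 576 - 3P = -96 + 5P; collecting terms, 672 = 8P and P* = 84.
Then Q* = 576 - 3(84) = 324.
Demand choke price (Qd = 0): P = 576/3 = 192. Consumer surplus = ½ × (192 - 84) × 324 = 17496.

Consumer surplus = 17496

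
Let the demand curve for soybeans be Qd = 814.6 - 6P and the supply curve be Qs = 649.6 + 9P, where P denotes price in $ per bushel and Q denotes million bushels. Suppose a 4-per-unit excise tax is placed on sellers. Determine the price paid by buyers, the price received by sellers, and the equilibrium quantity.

The tax drives a wedge P_b - P_s = 4. Substituting P_s = P_b - 4 into supply: Qs = 613.6 + 9P_b.
Equate demand and the shifted supply: 814.6 - 6P_b = 613.6 + 9P_b, giving 15P_b = 201, so P_b = 13.4.
Then P_s = 13.4 - 4 = 9.4 and Q = 814.6 - 6(13.4) = 734.2.

P_b = 13.4, P_s = 9.4, Q = 734.2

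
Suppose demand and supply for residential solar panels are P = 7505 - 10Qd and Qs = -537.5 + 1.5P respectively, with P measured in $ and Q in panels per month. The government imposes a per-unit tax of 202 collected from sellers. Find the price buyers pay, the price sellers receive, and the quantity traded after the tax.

P_b = 994.375, P_s = 792.375, Q = 651.0625

Solving each curve for Q: Qd = 750.5 - 0.1P.
The tax drives a wedge P_b - P_s = 202. Substituting P_s = P_b - 202 into supply: Qs = -840.5 + 1.5P_b.
Set Qd = Qs: 750.5 - 0.1P_b = -840.5 + 1.5P_b, so 1591 = 1.6P_b and P_b = 994.375.
So P_s = 792.375 and the quantity traded is Q = 750.5 - 0.1(994.375) = 651.0625.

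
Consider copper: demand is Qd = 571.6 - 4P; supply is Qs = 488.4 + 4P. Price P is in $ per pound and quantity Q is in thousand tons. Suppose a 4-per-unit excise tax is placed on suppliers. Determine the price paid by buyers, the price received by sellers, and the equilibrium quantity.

The tax drives a wedge P_b - P_s = 4. Substituting P_s = P_b - 4 into supply: Qs = 472.4 + 4P_b.
Equate demand and the shifted supply: 571.6 - 4P_b = 472.4 + 4P_b, giving 8P_b = 99.2, so P_b = 12.4.
So P_s = 8.4 and the quantity traded is Q = 571.6 - 4(12.4) = 522.

P_b = 12.4, P_s = 8.4, Q = 522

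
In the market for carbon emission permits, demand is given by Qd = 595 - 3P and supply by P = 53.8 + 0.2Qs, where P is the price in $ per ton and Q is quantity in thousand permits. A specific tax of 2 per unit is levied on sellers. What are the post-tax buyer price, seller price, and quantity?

P_b = 109.25, P_s = 107.25, Q = 267.25

Rewriting in direct form: Qs = -269 + 5P.
With a tax of 2 on sellers, they supply based on the net price P_s = P_b - 2, so Qs = -279 + 5P_b.
Equate demand and the shifted supply: 595 - 3P_b = -279 + 5P_b, giving 8P_b = 874, so P_b = 109.25.
Then P_s = 109.25 - 2 = 107.25 and Q = 595 - 3(109.25) = 267.25.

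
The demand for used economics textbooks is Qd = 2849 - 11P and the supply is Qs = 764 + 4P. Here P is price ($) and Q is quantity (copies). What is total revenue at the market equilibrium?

At equilibrium Qd = Qs, so 2849 - 11P = 764 + 4P; collecting terms, 2085 = 15P and P* = 139.
Then Q* = 2849 - 11(139) = 1320.
Total revenue = P* × Q* = 139 × 1320 = 183480.

Total revenue = 183480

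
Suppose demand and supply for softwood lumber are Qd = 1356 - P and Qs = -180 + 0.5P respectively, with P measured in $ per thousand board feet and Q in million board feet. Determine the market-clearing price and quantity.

P* = 1024, Q* = 332

Set Qd = Qs: 1356 - P = -180 + 0.5P, so 1536 = 1.5P and P* = 1024.
Then Q* = 1356 - 1024 = 332.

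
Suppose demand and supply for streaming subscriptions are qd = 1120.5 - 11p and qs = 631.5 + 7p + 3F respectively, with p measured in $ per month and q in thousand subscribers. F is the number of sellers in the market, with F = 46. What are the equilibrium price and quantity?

p* = 19.5, q* = 906

With F = 46, supply is qs = 769.5 + 7p.
At equilibrium qd = qs, so 1120.5 - 11p = 769.5 + 7p; collecting terms, 351 = 18p and p* = 19.5.
Plugging p* into demand: q* = 1120.5 - 11(19.5) = 906.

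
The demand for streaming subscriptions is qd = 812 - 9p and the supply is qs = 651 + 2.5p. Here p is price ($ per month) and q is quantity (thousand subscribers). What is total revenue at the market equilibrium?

Total revenue = 9604

Set qd = qs: 812 - 9p = 651 + 2.5p, so 161 = 11.5p and p* = 14.
Then q* = 812 - 9(14) = 686.
Total revenue = p* × q* = 14 × 686 = 9604.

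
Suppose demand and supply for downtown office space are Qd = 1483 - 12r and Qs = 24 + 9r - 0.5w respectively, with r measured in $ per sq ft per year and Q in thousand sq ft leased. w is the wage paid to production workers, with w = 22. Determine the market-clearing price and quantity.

r* = 70, Q* = 643

With w = 22, supply is Qs = 13 + 9r.
Equating demand and supply, 1483 - 12r = 13 + 9r gives 21r = 1470, so r* = 70.
Plugging r* into demand: Q* = 1483 - 12(70) = 643.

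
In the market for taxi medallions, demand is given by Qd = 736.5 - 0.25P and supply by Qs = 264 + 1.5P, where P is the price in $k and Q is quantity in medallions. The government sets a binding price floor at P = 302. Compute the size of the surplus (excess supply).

At P = 302: Qd = 661 and Qs = 717.
Surplus = Qs - Qd = 717 - 661 = 56.

Surplus = 56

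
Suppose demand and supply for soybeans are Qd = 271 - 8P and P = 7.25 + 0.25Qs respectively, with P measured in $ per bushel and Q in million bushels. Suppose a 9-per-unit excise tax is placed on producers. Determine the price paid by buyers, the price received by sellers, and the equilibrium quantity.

Solving each curve for Q: Qs = -29 + 4P.
Producers keep P_s = P_b - 9 per unit, so supply in terms of the buyer price is Qs = -65 + 4P_b.
Market clearing requires 271 - 8P_b = -65 + 4P_b; hence 336 = 12P_b and P_b = 28.
Then P_s = 28 - 9 = 19 and Q = 271 - 8(28) = 47.

P_b = 28, P_s = 19, Q = 47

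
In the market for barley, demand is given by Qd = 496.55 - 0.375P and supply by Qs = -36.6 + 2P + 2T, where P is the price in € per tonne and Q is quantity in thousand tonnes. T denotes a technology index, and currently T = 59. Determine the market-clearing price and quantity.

With T = 59, supply is Qs = 81.4 + 2P.
Equating demand and supply, 496.55 - 0.375P = 81.4 + 2P gives 2.375P = 415.15, so P* = 174.8.
From the demand curve, Q* = 496.55 - 0.375(174.8) = 431.

P* = 174.8, Q* = 431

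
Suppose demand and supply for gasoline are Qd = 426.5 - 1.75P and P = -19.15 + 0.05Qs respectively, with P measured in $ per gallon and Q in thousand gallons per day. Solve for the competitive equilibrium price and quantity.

P* = 2, Q* = 423

Inverting to quantity form: Qs = 383 + 20P.
Equating demand and supply, 426.5 - 1.75P = 383 + 20P gives 21.75P = 43.5, so P* = 2.
Then Q* = 426.5 - 1.75(2) = 423.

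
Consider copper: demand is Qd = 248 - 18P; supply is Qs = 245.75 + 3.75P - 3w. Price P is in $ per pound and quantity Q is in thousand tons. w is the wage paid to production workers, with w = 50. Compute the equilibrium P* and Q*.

With w = 50, supply is Qs = 95.75 + 3.75P.
At equilibrium Qd = Qs, so 248 - 18P = 95.75 + 3.75P; collecting terms, 152.25 = 21.75P and P* = 7.
Plugging P* into demand: Q* = 248 - 18(7) = 122.

P* = 7, Q* = 122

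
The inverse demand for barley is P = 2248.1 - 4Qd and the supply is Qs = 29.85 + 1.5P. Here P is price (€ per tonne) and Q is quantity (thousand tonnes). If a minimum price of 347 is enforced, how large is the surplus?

Surplus = 75.075

Solving each curve for Q: Qd = 562.025 - 0.25P.
At P = 347: Qd = 475.275 and Qs = 550.35.
Surplus = Qs - Qd = 550.35 - 475.275 = 75.075.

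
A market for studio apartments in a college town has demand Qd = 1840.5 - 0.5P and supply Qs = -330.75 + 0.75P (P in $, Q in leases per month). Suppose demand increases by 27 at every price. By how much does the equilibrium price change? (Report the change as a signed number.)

At equilibrium Qd = Qs, so 1840.5 - 0.5P = -330.75 + 0.75P; collecting terms, 2171.25 = 1.25P and P* = 1737.
Plugging P* into demand: Q* = 1840.5 - 0.5(1737) = 972.
After the shift, demand is Qd = 1867.5 - 0.5P.
New equilibrium: 2198.25 = 1.25P, so P = 1758.6 and Q = 988.2.
ΔP = 1758.6 - 1737 = 21.6.

ΔP = 21.6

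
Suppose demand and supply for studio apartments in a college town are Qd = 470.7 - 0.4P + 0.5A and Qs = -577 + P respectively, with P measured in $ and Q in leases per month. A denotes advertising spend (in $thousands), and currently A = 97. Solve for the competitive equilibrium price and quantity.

P* = 783, Q* = 206

With A = 97, demand is Qd = 519.2 - 0.4P.
Equating demand and supply, 519.2 - 0.4P = -577 + P gives 1.4P = 1096.2, so P* = 783.
Plugging P* into demand: Q* = 519.2 - 0.4(783) = 206.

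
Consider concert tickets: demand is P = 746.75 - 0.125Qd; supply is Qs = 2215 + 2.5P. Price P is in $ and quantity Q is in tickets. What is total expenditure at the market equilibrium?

Rewriting in direct form: Qd = 5974 - 8P.
At equilibrium Qd = Qs, so 5974 - 8P = 2215 + 2.5P; collecting terms, 3759 = 10.5P and P* = 358.
Plugging P* into demand: Q* = 5974 - 8(358) = 3110.
Total expenditure = P* × Q* = 358 × 3110 = 1113380.

Total expenditure = 1113380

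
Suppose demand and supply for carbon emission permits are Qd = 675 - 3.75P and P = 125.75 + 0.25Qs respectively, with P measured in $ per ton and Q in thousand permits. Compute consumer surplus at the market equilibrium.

Rewriting in direct form: Qs = -503 + 4P.
The market clears where 675 - 3.75P = -503 + 4P. Rearranging, 7.75P = 1178, hence P* = 152.
Then Q* = 675 - 3.75(152) = 105.
Demand choke price (Qd = 0): P = 675/3.75 = 180. Consumer surplus = ½ × (180 - 152) × 105 = 1470.

Consumer surplus = 1470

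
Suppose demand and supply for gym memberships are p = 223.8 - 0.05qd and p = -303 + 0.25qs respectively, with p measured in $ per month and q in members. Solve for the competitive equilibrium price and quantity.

p* = 136, q* = 1756

Inverting to quantity form: qd = 4476 - 20p and qs = 1212 + 4p.
Set qd = qs: 4476 - 20p = 1212 + 4p, so 3264 = 24p and p* = 136.
Then q* = 4476 - 20(136) = 1756.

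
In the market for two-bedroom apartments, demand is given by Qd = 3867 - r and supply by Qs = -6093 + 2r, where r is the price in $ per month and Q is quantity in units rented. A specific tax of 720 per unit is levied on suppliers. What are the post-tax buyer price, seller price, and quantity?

r_b = 3800, r_s = 3080, Q = 67

The tax drives a wedge r_b - r_s = 720. Substituting r_s = r_b - 720 into supply: Qs = -7533 + 2r_b.
Market clearing requires 3867 - r_b = -7533 + 2r_b; hence 11400 = 3r_b and r_b = 3800.
So r_s = 3080 and the quantity traded is Q = 3867 - 3800 = 67.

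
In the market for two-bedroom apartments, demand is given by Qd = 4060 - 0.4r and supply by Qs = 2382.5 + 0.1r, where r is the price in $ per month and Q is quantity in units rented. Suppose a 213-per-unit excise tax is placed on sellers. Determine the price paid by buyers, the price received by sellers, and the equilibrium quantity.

r_b = 3397.6, r_s = 3184.6, Q = 2700.96

The tax drives a wedge r_b - r_s = 213. Substituting r_s = r_b - 213 into supply: Qs = 2361.2 + 0.1r_b.
Set Qd = Qs: 4060 - 0.4r_b = 2361.2 + 0.1r_b, so 1698.8 = 0.5r_b and r_b = 3397.6.
Then r_s = 3397.6 - 213 = 3184.6 and Q = 4060 - 0.4(3397.6) = 2700.96.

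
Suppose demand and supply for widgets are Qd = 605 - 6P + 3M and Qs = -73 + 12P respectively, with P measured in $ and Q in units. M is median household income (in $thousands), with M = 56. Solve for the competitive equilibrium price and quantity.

P* = 47, Q* = 491

With M = 56, demand is Qd = 773 - 6P.
Equating demand and supply, 773 - 6P = -73 + 12P gives 18P = 846, so P* = 47.
Plugging P* into demand: Q* = 773 - 6(47) = 491.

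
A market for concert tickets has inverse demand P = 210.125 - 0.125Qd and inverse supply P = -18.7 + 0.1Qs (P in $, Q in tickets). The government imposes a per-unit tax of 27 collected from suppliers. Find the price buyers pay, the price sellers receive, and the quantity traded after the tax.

Solving each curve for Q: Qd = 1681 - 8P and Qs = 187 + 10P.
With a tax of 27 on suppliers, they supply based on the net price P_s = P_b - 27, so Qs = -83 + 10P_b.
Equate demand and the shifted supply: 1681 - 8P_b = -83 + 10P_b, giving 18P_b = 1764, so P_b = 98.
So P_s = 71 and the quantity traded is Q = 1681 - 8(98) = 897.

P_b = 98, P_s = 71, Q = 897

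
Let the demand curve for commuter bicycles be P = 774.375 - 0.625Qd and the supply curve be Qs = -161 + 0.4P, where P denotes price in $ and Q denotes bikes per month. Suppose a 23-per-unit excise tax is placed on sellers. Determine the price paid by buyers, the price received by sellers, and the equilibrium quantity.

Inverting to quantity form: Qd = 1239 - 1.6P.
The tax drives a wedge P_b - P_s = 23. Substituting P_s = P_b - 23 into supply: Qs = -170.2 + 0.4P_b.
Set Qd = Qs: 1239 - 1.6P_b = -170.2 + 0.4P_b, so 1409.2 = 2P_b and P_b = 704.6.
So P_s = 681.6 and the quantity traded is Q = 1239 - 1.6(704.6) = 111.64.

P_b = 704.6, P_s = 681.6, Q = 111.64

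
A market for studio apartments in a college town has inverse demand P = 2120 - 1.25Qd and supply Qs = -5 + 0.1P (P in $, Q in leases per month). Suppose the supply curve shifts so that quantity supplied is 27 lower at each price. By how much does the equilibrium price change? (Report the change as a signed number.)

Rewriting in direct form: Qd = 1696 - 0.8P.
Equating demand and supply, 1696 - 0.8P = -5 + 0.1P gives 0.9P = 1701, so P* = 1890.
Plugging P* into demand: Q* = 1696 - 0.8(1890) = 184.
After the shift, supply is Qs = -32 + 0.1P.
New equilibrium: 1728 = 0.9P, so P = 1920 and Q = 160.
ΔP = 1920 - 1890 = 30.

ΔP = 30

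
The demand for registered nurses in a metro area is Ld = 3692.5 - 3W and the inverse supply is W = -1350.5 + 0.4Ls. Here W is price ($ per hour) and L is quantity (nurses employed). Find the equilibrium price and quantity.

Rewriting in direct form: Ls = 3376.25 + 2.5W.
Set Ld = Ls: 3692.5 - 3W = 3376.25 + 2.5W, so 316.25 = 5.5W and W* = 57.5.
Then L* = 3692.5 - 3(57.5) = 3520.

W* = 57.5, L* = 3520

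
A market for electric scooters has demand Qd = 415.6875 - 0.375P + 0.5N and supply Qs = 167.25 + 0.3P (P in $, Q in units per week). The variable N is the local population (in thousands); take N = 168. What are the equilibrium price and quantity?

P* = 492.5, Q* = 315

With N = 168, demand is Qd = 499.6875 - 0.375P.
At equilibrium Qd = Qs, so 499.6875 - 0.375P = 167.25 + 0.3P; collecting terms, 332.4375 = 0.675P and P* = 492.5.
Plugging P* into demand: Q* = 499.6875 - 0.375(492.5) = 315.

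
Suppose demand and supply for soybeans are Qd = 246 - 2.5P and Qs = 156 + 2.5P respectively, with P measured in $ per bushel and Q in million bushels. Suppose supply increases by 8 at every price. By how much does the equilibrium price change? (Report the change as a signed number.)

ΔP = -1.6

The market clears where 246 - 2.5P = 156 + 2.5P. Rearranging, 5P = 90, hence P* = 18.
Plugging P* into demand: Q* = 246 - 2.5(18) = 201.
After the shift, supply is Qs = 164 + 2.5P.
The new intersection has 82 = 5P, i.e. P = 16.4, Q = 205.
ΔP = 16.4 - 18 = -1.6.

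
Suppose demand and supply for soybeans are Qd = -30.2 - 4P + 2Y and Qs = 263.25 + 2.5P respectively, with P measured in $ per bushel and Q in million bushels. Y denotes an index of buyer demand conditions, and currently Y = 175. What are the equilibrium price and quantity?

With Y = 175, demand is Qd = 319.8 - 4P.
The market clears where 319.8 - 4P = 263.25 + 2.5P. Rearranging, 6.5P = 56.55, hence P* = 8.7.
From the demand curve, Q* = 319.8 - 4(8.7) = 285.

P* = 8.7, Q* = 285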